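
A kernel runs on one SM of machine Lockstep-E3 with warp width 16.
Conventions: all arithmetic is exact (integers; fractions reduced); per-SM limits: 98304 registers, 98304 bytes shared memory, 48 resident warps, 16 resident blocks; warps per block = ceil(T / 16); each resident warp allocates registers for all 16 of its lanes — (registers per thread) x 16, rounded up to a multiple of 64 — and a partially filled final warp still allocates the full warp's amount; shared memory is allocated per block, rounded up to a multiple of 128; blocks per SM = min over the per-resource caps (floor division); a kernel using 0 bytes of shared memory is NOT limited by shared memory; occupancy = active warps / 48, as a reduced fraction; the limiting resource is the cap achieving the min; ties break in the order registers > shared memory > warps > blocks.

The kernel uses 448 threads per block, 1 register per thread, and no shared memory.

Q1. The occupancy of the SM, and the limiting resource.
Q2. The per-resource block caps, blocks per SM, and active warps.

Answer: occupancy 7/12, limited by warps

registers: 54 blocks
shared memory: no limit (kernel uses none)
warps: 1 block
blocks: 16 blocks

Answer: 1 block, 28 active warps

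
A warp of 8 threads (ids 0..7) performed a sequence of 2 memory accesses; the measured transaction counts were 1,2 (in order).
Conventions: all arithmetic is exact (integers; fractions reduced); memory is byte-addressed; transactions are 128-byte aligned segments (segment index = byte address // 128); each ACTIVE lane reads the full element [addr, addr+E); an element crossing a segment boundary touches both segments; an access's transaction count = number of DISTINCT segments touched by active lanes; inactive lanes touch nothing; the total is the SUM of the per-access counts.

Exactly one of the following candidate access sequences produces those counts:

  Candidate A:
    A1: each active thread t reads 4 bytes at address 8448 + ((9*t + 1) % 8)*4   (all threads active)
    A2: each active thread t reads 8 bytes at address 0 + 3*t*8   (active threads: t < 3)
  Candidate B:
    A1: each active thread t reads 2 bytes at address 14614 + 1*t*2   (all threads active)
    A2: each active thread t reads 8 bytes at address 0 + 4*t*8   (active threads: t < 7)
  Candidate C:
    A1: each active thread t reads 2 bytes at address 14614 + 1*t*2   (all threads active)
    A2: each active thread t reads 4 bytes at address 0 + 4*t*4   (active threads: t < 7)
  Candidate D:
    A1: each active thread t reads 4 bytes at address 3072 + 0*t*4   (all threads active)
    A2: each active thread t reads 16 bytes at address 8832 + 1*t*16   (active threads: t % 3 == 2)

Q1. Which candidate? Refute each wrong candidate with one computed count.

A: A2 gives 1 transaction, not 2
C: A2 gives 1 transaction, not 2
D: A2 gives 1 transaction, not 2
B: all counts match (1,2)

Answer: B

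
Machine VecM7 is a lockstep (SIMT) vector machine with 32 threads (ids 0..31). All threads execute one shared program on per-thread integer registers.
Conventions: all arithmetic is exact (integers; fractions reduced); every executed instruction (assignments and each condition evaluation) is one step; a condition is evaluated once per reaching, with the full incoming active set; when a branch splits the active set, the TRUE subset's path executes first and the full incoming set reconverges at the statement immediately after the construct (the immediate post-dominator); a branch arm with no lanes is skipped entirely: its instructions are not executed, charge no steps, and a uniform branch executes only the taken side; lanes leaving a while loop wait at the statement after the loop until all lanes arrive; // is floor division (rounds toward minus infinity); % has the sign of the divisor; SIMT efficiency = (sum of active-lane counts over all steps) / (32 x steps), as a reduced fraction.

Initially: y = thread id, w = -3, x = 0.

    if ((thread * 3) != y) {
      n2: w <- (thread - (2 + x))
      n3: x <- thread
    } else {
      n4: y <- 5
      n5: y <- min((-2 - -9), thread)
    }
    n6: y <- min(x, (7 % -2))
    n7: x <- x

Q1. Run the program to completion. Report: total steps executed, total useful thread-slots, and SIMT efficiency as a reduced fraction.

Answer: 7 steps, 160 useful, 5/7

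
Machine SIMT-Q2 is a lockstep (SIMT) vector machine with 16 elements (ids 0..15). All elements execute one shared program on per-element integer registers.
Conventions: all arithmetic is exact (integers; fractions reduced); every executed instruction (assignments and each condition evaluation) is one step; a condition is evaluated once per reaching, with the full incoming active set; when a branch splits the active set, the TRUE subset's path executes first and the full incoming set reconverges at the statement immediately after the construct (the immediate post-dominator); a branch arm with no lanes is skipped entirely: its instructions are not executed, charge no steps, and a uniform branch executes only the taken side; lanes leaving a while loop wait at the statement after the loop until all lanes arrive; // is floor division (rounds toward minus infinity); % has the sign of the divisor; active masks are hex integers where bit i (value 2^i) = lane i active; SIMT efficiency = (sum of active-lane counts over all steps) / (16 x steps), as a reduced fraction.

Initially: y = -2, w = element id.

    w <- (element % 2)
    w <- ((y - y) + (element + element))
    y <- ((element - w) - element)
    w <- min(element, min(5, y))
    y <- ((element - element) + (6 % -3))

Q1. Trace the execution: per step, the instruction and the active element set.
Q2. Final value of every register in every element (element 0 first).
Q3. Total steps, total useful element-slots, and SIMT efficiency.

step 0: w <- (element % 2)           0xffff
step 1: w <- ((y - y) + (element + element)) 0xffff
step 2: y <- ((element - w) - element) 0xffff
step 3: w <- min(element, min(5, y)) 0xffff
step 4: y <- ((element - element) + (6 % -3)) 0xffff

Answer: 5 steps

y: 0,0,0,0,0,0,0,0,0,0,0,0,0,0,0,0
w: 0,-2,-4,-6,-8,-10,-12,-14,-16,-18,-20,-22,-24,-26,-28,-30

steps = 5; useful = 80; efficiency = 80/80 = 1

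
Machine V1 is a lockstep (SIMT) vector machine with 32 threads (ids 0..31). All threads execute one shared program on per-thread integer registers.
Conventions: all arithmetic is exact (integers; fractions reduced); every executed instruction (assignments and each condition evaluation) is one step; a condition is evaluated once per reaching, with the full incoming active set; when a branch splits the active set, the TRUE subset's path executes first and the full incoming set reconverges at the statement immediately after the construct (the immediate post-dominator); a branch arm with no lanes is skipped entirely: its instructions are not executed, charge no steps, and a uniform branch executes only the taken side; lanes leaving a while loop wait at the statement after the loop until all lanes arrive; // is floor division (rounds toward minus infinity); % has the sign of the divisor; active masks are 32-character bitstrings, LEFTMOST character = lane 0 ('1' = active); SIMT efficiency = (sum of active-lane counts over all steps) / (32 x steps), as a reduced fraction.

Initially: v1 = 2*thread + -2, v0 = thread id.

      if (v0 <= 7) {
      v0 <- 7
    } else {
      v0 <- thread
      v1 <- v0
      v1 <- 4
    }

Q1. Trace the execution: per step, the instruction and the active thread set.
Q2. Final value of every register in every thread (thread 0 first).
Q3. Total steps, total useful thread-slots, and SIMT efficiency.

step 0: eval (v0 <= 7)               11111111111111111111111111111111
step 1: v0 <- 7                      11111111000000000000000000000000
step 2: v0 <- thread                 00000000111111111111111111111111
step 3: v1 <- v0                     00000000111111111111111111111111
step 4: v1 <- 4                      00000000111111111111111111111111

Answer: 5 steps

v1: -2,0,2,4,6,8,10,12,4,4,4,4,4,4,4,4,4,4,4,4,4,4,4,4,4,4,4,4,4,4,4,4
v0: 7,7,7,7,7,7,7,7,8,9,10,11,12,13,14,15,16,17,18,19,20,21,22,23,24,25,26,27,28,29,30,31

steps = 5; useful = 112; efficiency = 112/160 = 7/10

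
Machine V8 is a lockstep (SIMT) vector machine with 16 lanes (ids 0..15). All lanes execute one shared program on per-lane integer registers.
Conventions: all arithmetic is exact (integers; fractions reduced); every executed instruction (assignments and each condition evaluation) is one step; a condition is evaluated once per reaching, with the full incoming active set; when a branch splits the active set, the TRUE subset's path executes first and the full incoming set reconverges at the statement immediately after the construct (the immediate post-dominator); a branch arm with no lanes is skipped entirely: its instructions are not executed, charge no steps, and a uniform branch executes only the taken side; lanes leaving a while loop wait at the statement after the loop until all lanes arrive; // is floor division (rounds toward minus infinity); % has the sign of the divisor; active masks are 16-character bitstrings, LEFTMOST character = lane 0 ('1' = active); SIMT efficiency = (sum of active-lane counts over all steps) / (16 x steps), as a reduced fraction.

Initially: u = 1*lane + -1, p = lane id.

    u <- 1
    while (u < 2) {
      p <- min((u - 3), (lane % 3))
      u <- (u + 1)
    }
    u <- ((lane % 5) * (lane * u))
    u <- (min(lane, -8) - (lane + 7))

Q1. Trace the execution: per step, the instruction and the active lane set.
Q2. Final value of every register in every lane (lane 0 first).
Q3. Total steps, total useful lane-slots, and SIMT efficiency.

step 0: u <- 1                       1111111111111111
step 1: eval (u < 2)                 1111111111111111
step 2: p <- min((u - 3), (lane % 3)) 1111111111111111
step 3: u <- (u + 1)                 1111111111111111
step 4: eval (u < 2)                 1111111111111111
step 5: u <- ((lane % 5) * (lane * u)) 1111111111111111
step 6: u <- (min(lane, -8) - (lane + 7)) 1111111111111111

Answer: 7 steps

u: -15,-16,-17,-18,-19,-20,-21,-22,-23,-24,-25,-26,-27,-28,-29,-30
p: -2,-2,-2,-2,-2,-2,-2,-2,-2,-2,-2,-2,-2,-2,-2,-2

steps = 7; useful = 112; efficiency = 112/112 = 1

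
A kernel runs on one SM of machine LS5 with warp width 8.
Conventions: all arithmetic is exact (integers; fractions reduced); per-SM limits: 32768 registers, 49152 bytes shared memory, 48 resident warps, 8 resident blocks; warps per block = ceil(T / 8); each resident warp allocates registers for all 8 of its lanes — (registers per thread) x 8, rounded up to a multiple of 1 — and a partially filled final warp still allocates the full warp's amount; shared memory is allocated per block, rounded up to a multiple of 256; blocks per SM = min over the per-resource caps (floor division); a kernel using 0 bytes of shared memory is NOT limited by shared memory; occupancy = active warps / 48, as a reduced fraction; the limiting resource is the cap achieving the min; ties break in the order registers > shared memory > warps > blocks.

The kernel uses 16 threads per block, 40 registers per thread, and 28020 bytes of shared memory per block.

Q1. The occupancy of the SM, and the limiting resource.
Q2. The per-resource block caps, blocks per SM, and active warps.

Answer: occupancy 1/24, limited by shared memory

registers: 51 blocks
shared memory: 1 block
warps: 24 blocks
blocks: 8 blocks

Answer: 1 block, 2 active warps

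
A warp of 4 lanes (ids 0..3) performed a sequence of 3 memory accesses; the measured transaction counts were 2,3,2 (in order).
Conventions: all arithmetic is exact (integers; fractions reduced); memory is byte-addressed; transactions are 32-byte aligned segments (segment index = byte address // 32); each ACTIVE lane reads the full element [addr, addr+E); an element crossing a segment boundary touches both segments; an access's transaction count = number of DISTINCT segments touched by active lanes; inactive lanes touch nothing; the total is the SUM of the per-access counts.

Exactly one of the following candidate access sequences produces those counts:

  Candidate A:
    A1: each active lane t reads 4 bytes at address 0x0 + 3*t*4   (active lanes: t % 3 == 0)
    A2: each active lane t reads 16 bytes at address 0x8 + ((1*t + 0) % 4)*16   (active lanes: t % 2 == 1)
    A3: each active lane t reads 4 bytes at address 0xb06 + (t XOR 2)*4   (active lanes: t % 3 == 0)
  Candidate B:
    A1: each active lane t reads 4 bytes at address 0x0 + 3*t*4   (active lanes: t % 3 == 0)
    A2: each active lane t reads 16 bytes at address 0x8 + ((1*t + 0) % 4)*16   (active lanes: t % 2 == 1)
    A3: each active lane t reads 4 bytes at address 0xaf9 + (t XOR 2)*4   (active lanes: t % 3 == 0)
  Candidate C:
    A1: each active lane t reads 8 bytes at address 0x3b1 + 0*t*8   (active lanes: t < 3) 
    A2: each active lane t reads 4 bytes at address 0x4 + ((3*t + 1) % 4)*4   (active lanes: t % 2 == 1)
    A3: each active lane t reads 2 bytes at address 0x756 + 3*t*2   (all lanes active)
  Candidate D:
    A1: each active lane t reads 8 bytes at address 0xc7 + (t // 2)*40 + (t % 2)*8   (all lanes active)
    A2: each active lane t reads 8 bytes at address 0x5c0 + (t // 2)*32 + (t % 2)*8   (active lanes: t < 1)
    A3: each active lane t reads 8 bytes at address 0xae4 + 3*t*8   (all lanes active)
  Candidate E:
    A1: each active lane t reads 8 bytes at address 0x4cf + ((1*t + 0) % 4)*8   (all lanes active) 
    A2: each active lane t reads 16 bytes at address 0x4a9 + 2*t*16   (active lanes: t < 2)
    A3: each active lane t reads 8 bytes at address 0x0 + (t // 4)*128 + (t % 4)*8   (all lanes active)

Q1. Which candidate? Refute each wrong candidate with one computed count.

A: A3 gives 1 transaction, not 2
C: A1 gives 1 transaction, not 2
D: A2 gives 1 transaction, not 3
E: A2 gives 2 transactions, not 3
B: all counts match (2,3,2)

Answer: B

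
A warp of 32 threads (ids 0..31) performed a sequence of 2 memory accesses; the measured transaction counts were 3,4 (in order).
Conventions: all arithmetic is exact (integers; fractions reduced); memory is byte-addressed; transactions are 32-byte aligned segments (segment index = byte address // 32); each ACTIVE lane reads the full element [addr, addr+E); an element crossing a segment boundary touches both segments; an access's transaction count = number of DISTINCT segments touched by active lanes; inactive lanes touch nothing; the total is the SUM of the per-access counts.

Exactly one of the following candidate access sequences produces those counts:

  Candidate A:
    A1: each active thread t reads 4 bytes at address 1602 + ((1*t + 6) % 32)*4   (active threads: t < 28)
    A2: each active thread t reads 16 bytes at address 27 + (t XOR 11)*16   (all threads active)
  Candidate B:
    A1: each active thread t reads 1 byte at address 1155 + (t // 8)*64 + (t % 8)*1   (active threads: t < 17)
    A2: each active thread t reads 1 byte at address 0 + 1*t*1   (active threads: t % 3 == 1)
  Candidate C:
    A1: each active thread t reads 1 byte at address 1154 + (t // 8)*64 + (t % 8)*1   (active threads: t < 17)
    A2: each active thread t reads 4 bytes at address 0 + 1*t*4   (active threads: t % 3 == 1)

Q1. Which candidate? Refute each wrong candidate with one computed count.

A: A1 gives 5 transactions, not 3
B: A2 gives 1 transaction, not 4
C: all counts match (3,4)

Answer: C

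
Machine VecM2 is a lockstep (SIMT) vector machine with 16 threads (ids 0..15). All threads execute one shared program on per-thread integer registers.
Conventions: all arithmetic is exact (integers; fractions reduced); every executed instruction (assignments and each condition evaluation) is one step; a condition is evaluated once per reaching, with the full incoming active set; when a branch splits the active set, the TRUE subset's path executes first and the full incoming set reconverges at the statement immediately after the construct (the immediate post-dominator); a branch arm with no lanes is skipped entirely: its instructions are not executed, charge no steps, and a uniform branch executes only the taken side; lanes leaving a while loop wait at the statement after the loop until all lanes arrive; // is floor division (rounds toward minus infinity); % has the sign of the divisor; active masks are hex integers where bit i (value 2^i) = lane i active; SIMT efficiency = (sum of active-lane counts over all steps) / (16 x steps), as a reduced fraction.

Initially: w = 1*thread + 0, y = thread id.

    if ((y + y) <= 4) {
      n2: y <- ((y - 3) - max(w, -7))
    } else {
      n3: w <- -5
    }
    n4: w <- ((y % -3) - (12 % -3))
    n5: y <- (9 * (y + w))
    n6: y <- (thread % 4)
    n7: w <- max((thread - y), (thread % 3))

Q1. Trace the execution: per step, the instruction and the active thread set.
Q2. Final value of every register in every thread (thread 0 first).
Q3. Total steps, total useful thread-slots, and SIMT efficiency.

step 0: eval ((y + y) <= 4)          0xffff
step 1: y <- ((y - 3) - max(w, -7))  0x0007
step 2: w <- -5                      0xfff8
step 3: w <- ((y % -3) - (12 % -3))  0xffff
step 4: y <- (9 * (y + w))           0xffff
step 5: y <- (thread % 4)            0xffff
step 6: w <- max((thread - y), (thread % 3)) 0xffff

Answer: 7 steps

w: 0,1,2,0,4,4,4,4,8,8,8,8,12,12,12,12
y: 0,1,2,3,0,1,2,3,0,1,2,3,0,1,2,3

steps = 7; useful = 96; efficiency = 96/112 = 6/7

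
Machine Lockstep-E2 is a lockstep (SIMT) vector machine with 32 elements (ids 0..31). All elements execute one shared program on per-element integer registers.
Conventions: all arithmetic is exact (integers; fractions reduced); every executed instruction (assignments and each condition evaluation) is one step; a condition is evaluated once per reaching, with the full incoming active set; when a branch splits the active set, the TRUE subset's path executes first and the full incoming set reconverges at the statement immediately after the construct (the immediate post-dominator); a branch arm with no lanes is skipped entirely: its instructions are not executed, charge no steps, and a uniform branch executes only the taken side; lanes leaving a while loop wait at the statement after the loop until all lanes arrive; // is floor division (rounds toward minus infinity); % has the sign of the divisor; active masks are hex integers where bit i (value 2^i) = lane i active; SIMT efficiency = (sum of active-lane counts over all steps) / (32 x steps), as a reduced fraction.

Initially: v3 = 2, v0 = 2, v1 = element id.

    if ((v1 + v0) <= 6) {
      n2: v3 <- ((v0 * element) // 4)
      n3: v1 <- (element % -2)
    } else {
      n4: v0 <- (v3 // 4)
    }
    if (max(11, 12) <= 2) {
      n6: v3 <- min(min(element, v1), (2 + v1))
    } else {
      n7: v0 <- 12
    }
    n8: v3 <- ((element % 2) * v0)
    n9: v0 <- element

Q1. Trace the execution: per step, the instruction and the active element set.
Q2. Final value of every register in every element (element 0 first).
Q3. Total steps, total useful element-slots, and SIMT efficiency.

step 0: eval ((v1 + v0) <= 6)        0xffffffff
step 1: v3 <- ((v0 * element) // 4)  0x0000001f
step 2: v1 <- (element % -2)         0x0000001f
step 3: v0 <- (v3 // 4)              0xffffffe0
step 4: eval (max(11, 12) <= 2)      0xffffffff
step 5: v0 <- 12                     0xffffffff
step 6: v3 <- ((element % 2) * v0)   0xffffffff
step 7: v0 <- element                0xffffffff

Answer: 8 steps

v3: 0,12,0,12,0,12,0,12,0,12,0,12,0,12,0,12,0,12,0,12,0,12,0,12,0,12,0,12,0,12,0,12
v0: 0,1,2,3,4,5,6,7,8,9,10,11,12,13,14,15,16,17,18,19,20,21,22,23,24,25,26,27,28,29,30,31
v1: 0,-1,0,-1,0,5,6,7,8,9,10,11,12,13,14,15,16,17,18,19,20,21,22,23,24,25,26,27,28,29,30,31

steps = 8; useful = 197; efficiency = 197/256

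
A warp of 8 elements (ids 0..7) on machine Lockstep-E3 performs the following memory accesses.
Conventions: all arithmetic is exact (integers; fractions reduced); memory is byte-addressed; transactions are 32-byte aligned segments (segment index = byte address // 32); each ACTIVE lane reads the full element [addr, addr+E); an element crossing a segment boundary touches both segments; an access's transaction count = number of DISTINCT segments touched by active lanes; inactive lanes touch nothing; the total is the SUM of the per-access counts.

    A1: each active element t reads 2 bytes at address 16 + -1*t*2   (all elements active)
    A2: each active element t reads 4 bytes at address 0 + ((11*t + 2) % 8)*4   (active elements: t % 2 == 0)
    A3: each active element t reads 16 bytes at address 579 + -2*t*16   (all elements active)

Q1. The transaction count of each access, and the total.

A1: 1 transaction
A2: 1 transaction
A3: 8 transactions

Answer: 1,1,8; total 10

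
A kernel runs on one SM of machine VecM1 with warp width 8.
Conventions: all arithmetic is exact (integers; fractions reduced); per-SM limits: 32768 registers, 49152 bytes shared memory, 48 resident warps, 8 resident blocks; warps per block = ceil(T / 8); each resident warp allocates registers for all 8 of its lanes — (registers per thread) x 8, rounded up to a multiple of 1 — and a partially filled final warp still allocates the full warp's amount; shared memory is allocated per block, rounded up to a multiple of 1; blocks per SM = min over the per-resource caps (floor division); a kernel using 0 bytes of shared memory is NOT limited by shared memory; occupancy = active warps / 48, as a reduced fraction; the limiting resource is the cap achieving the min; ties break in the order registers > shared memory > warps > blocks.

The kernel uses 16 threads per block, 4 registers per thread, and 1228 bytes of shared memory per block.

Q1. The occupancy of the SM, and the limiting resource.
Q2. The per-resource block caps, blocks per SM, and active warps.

Answer: occupancy 1/3, limited by blocks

registers: 512 blocks
shared memory: 40 blocks
warps: 24 blocks
blocks: 8 blocks

Answer: 8 blocks, 16 active warps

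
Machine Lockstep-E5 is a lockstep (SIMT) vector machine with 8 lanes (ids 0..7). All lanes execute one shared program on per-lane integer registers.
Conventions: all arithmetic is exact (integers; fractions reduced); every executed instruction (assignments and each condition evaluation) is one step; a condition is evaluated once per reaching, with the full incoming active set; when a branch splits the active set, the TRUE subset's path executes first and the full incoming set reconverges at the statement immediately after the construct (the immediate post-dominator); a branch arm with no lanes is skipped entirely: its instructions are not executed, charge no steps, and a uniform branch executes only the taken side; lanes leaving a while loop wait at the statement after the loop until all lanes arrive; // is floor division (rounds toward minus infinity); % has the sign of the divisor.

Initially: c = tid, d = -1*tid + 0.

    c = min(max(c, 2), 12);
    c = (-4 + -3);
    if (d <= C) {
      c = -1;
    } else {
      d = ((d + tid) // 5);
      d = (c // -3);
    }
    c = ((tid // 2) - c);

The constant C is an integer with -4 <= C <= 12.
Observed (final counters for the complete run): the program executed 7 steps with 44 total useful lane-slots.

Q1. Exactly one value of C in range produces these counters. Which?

Answer: C = -4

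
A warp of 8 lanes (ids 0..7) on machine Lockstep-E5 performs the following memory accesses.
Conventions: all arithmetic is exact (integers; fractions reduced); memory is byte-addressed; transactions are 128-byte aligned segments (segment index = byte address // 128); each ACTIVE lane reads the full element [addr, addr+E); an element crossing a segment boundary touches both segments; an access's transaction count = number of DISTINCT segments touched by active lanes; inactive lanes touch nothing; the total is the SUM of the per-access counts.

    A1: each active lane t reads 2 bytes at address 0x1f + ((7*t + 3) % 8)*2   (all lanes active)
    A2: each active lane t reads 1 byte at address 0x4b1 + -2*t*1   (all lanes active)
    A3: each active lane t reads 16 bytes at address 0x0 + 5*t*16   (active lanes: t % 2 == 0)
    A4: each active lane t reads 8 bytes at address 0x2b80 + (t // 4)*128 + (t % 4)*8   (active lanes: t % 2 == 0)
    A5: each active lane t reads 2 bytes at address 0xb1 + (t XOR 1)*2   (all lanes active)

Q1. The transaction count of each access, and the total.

A1: 1 transaction
A2: 1 transaction
A3: 4 transactions
A4: 2 transactions
A5: 1 transaction

Answer: 1,1,4,2,1; total 9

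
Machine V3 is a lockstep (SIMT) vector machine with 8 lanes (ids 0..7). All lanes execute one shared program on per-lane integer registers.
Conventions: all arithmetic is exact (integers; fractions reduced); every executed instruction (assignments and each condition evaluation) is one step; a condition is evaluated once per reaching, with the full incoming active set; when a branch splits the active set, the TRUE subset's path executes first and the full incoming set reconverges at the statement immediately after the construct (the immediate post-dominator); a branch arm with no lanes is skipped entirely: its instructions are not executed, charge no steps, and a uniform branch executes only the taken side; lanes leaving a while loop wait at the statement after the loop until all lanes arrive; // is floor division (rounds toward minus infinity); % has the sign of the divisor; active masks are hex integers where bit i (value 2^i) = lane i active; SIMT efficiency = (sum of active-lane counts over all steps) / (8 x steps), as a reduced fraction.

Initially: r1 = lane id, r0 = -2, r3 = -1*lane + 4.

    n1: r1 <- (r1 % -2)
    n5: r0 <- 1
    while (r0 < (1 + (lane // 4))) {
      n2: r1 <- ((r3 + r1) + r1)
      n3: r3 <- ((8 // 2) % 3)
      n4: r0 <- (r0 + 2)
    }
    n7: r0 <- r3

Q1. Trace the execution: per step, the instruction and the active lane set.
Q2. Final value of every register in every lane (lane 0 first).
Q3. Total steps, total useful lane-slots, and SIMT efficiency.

step 0: r1 <- (r1 % -2)              0xff
step 1: r0 <- 1                      0xff
step 2: eval (r0 < (1 + (lane // 4))) 0xff
step 3: r1 <- ((r3 + r1) + r1)       0xf0
step 4: r3 <- ((8 // 2) % 3)         0xf0
step 5: r0 <- (r0 + 2)               0xf0
step 6: eval (r0 < (1 + (lane // 4))) 0xf0
step 7: r0 <- r3                     0xff

Answer: 8 steps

r1: 0,-1,0,-1,0,-3,-2,-5
r0: 4,3,2,1,1,1,1,1
r3: 4,3,2,1,1,1,1,1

steps = 8; useful = 48; efficiency = 48/64 = 3/4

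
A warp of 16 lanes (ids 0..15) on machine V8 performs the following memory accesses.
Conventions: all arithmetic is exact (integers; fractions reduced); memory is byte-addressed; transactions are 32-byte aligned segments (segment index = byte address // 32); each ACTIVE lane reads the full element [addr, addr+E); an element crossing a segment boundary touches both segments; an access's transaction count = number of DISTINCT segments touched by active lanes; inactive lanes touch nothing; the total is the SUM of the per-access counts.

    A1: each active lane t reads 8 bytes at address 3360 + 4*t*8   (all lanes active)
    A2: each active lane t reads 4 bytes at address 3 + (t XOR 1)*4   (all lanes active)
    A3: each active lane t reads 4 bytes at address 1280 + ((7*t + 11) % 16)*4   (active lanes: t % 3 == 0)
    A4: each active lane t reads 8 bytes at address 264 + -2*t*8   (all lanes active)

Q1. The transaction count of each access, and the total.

A1: 16 transactions
A2: 3 transactions
A3: 2 transactions
A4: 9 transactions

Answer: 16,3,2,9; total 30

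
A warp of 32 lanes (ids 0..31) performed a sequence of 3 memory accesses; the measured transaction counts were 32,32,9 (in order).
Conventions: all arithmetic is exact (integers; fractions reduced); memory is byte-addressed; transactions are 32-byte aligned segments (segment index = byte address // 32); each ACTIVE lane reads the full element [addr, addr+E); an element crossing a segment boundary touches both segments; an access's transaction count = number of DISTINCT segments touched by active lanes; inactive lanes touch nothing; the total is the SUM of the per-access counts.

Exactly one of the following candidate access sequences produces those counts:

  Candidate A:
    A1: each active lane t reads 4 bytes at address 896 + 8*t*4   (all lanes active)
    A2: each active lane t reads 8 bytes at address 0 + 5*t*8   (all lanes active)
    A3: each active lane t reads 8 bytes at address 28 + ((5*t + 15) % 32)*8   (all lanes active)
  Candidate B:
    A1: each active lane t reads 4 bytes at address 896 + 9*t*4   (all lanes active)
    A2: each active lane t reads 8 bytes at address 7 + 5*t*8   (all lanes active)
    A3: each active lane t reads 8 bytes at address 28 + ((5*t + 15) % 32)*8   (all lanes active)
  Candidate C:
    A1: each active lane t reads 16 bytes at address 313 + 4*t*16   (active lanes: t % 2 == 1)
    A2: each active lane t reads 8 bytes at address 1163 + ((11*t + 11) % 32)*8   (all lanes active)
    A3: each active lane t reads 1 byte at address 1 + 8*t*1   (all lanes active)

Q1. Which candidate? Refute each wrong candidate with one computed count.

B: A2 gives 40 transactions, not 32
C: A2 gives 9 transactions, not 32
A: all counts match (32,32,9)

Answer: A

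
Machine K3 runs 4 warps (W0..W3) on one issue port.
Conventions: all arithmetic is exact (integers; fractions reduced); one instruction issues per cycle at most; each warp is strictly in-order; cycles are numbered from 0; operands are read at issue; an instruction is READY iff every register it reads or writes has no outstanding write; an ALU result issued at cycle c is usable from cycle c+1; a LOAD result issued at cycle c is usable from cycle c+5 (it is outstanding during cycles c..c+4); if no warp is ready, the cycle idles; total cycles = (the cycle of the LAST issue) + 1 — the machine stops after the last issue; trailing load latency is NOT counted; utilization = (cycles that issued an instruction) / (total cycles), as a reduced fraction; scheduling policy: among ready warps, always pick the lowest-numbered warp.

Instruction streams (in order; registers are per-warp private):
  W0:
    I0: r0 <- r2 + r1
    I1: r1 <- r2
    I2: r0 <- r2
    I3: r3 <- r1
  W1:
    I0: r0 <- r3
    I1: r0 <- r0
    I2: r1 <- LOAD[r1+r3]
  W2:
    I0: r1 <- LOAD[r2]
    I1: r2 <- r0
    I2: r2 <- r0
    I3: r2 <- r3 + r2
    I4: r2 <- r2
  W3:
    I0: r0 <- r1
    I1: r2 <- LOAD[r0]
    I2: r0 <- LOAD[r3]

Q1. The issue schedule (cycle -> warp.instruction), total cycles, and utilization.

cycle 0: W0.I0
cycle 1: W0.I1
cycle 2: W0.I2
cycle 3: W0.I3
cycle 4: W1.I0
cycle 5: W1.I1
cycle 6: W1.I2
cycle 7: W2.I0
cycle 8: W2.I1
cycle 9: W2.I2
cycle 10: W2.I3
cycle 11: W2.I4
cycle 12: W3.I0
cycle 13: W3.I1
cycle 14: W3.I2

Answer: 15 cycles, utilization 1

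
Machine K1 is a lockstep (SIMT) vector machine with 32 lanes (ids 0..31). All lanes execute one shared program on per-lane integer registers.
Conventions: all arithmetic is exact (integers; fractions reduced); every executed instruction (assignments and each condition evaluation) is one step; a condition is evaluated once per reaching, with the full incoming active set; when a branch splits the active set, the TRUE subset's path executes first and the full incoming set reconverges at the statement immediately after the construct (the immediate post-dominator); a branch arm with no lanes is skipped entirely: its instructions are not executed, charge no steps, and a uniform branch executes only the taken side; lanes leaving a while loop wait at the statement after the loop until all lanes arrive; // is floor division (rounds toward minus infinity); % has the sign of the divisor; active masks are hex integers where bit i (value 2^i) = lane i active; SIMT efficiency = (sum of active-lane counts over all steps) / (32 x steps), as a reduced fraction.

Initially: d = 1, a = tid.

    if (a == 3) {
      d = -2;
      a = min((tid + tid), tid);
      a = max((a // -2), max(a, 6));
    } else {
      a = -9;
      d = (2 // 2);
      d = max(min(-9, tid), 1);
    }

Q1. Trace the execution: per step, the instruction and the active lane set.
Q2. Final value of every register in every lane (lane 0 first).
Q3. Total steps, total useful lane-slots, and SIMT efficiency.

step 0: eval (a == 3)                0xffffffff
step 1: d <- -2                      0x00000008
step 2: a <- min((tid + tid), tid)   0x00000008
step 3: a <- max((a // -2), max(a, 6)) 0x00000008
step 4: a <- -9                      0xfffffff7
step 5: d <- (2 // 2)                0xfffffff7
step 6: d <- max(min(-9, tid), 1)    0xfffffff7

Answer: 7 steps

d: 1,1,1,-2,1,1,1,1,1,1,1,1,1,1,1,1,1,1,1,1,1,1,1,1,1,1,1,1,1,1,1,1
a: -9,-9,-9,6,-9,-9,-9,-9,-9,-9,-9,-9,-9,-9,-9,-9,-9,-9,-9,-9,-9,-9,-9,-9,-9,-9,-9,-9,-9,-9,-9,-9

steps = 7; useful = 128; efficiency = 128/224 = 4/7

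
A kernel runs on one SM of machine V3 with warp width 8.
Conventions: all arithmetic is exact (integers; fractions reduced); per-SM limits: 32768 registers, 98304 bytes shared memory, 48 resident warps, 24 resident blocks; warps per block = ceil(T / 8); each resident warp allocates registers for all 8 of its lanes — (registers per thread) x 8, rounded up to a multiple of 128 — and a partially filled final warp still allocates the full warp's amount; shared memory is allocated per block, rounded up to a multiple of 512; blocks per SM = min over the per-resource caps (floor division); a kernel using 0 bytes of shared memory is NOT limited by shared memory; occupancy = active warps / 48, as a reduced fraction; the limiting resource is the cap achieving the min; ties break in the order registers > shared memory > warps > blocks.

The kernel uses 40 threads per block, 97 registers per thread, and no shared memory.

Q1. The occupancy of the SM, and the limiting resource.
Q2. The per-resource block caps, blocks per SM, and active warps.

Answer: occupancy 35/48, limited by registers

registers: 7 blocks
shared memory: no limit (kernel uses none)
warps: 9 blocks
blocks: 24 blocks

Answer: 7 blocks, 35 active warps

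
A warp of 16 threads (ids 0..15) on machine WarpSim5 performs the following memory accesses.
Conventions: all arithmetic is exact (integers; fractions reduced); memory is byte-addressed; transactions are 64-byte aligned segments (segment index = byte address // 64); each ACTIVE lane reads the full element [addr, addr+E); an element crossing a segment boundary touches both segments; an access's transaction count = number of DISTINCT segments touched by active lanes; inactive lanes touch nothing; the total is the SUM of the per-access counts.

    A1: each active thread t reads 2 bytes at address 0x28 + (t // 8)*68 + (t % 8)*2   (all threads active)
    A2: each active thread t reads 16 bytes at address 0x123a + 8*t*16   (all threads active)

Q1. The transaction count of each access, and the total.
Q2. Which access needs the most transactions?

A1: 2 transactions
A2: 32 transactions

Answer: 2,32; total 34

Answer: A2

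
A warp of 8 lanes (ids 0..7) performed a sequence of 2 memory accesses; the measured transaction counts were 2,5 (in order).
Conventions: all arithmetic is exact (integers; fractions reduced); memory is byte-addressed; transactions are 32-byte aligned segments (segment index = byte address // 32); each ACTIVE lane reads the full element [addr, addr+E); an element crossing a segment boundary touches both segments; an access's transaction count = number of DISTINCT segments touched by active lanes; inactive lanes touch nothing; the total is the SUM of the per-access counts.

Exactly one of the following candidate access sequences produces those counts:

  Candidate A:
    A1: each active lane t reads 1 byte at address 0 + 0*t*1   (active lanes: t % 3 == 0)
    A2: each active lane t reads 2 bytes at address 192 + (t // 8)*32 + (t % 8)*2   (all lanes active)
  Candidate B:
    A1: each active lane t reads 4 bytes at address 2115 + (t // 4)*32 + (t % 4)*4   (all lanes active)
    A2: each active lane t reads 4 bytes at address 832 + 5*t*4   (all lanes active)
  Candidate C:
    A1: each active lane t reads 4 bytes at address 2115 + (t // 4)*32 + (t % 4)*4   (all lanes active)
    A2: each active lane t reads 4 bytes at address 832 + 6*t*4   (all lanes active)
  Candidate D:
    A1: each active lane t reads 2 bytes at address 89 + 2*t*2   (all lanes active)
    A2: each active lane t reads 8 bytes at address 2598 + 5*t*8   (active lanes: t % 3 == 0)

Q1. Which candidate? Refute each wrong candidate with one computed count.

A: A1 gives 1 transaction, not 2
C: A2 gives 6 transactions, not 5
D: A2 gives 4 transactions, not 5
B: all counts match (2,5)

Answer: B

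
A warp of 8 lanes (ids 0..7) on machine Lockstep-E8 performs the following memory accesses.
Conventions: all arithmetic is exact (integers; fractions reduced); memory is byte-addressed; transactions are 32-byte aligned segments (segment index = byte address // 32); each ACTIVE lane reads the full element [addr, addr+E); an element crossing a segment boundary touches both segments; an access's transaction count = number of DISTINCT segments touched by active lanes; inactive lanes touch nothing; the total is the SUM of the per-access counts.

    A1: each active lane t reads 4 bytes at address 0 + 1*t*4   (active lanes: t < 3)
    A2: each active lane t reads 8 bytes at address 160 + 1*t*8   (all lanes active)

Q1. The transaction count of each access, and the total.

A1: 1 transaction
A2: 2 transactions

Answer: 1,2; total 3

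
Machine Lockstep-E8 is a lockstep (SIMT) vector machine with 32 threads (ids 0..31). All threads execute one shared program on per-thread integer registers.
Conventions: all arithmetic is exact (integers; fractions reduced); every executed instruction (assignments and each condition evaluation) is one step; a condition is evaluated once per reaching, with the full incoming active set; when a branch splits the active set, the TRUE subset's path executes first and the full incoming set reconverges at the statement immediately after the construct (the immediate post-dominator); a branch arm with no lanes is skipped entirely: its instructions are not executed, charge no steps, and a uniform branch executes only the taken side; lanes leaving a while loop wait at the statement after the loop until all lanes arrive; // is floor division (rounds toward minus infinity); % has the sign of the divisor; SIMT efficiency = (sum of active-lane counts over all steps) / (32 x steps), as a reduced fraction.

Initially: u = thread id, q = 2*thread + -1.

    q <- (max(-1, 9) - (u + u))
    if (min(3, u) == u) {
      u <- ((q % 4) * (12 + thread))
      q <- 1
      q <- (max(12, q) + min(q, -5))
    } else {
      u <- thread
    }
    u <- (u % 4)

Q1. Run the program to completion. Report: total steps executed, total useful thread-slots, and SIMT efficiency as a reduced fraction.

Answer: 7 steps, 136 useful, 17/28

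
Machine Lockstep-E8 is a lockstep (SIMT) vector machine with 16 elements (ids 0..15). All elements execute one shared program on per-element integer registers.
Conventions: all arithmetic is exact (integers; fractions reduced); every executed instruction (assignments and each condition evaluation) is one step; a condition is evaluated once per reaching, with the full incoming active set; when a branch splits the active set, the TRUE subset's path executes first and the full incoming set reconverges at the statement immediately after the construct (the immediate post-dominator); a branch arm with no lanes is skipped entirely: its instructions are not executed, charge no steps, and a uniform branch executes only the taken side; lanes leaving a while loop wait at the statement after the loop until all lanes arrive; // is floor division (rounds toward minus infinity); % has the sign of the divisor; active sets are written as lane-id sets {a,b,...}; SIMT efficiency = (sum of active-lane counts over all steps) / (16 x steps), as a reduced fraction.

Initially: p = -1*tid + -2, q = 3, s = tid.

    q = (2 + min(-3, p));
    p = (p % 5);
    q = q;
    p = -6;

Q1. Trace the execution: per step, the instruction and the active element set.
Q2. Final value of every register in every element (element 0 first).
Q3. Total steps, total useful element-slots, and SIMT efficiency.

step 0: q <- (2 + min(-3, p))        {0,1,2,3,4,5,6,7,8,9,10,11,12,13,14,15}
step 1: p <- (p % 5)                 {0,1,2,3,4,5,6,7,8,9,10,11,12,13,14,15}
step 2: q <- q                       {0,1,2,3,4,5,6,7,8,9,10,11,12,13,14,15}
step 3: p <- -6                      {0,1,2,3,4,5,6,7,8,9,10,11,12,13,14,15}

Answer: 4 steps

p: -6,-6,-6,-6,-6,-6,-6,-6,-6,-6,-6,-6,-6,-6,-6,-6
q: -1,-1,-2,-3,-4,-5,-6,-7,-8,-9,-10,-11,-12,-13,-14,-15
s: 0,1,2,3,4,5,6,7,8,9,10,11,12,13,14,15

steps = 4; useful = 64; efficiency = 64/64 = 1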